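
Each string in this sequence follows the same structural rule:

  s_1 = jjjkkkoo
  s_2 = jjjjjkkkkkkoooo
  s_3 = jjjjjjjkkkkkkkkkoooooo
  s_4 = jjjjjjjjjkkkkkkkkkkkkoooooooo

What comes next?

The n-th term is 2n+1 j's then 3n k's then 2n o's (n = 1, 2, …).
At n = 5 the blocks have lengths 11, 15, 10.

jjjjjjjjjjjkkkkkkkkkkkkkkkoooooooooo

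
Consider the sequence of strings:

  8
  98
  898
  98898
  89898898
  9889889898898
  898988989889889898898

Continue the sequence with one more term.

9889889898898898988989889889898898

From term 3 onward, concatenate the second-to-last term with the last: 8·98 = 898, 98·898 = 98898, …
The next term joins 9889889898898 and 898988989889889898898.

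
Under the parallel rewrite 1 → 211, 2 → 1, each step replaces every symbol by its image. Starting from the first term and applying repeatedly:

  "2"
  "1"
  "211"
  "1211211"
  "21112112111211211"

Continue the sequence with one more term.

Applying the rule to each of the 17 symbols of 21112112111211211 gives the pieces 1 211 211 211 1 211 211 1 211 211 211 1 211 211 1 211 211, which concatenate to the answer.

12112112111211211121121121112112111211211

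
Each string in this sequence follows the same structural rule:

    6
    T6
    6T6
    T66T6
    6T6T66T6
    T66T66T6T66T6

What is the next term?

This is a Fibonacci-style word recurrence s(k) = s(k−2)·s(k−1): e.g. 6·T6 = 6T6.
Continuing: 6T6T66T6 · T66T66T6T66T6 gives term 7.

6T6T66T6T66T66T6T66T6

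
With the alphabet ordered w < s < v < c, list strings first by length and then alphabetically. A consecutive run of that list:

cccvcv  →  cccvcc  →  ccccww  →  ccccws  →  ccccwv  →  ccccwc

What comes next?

ccccsw

Treat ccccwc as a base-4 numeral over the given alphabet and add one, carrying through any trailing c's.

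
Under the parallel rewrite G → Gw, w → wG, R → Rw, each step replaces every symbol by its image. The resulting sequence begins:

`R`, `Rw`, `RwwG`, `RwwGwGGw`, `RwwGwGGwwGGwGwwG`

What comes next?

Rewriting the 16 symbols of RwwGwGGwwGGwGwwG one by one yields Rw wG wG Gw wG Gw Gw wG wG Gw Gw wG Gw wG wG Gw; concatenated:

RwwGwGGwwGGwGwwGwGGwGwwGGwwGwGGw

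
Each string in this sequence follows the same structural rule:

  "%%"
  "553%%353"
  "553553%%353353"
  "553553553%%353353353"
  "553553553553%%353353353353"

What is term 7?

553553553553553553%%353353353353353353

Each term wraps the previous one in 553 on the left and 353 on the right.
From 553553553553%%353353353353, 2 further steps: 553553553553%%353353353353 → 553553553553553%%353353353353353 → (answer).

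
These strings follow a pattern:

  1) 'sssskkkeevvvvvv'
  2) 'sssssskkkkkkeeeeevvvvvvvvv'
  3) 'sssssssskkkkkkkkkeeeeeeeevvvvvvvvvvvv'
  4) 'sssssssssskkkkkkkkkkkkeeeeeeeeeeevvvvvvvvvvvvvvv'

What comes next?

Each string has the form s^{2n+2} k^{3n} e^{3n-1} v^{3n+3} (n = 1, 2, …).
For the next term, n = 5, so the run lengths are 12, 15, 14, 18.

sssssssssssskkkkkkkkkkkkkkkeeeeeeeeeeeeeevvvvvvvvvvvvvvvvvv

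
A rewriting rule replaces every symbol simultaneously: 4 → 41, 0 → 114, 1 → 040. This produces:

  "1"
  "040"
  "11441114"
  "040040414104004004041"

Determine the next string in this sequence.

Applying the rule to each of the 21 symbols of 040040414104004004041 gives the pieces 114 41 114 114 41 114 41 040 41 040 114 41 114 114 41 114 114 41 114 41 040, which concatenate to the answer.

1144111411441114410404104011441114114411141144111441040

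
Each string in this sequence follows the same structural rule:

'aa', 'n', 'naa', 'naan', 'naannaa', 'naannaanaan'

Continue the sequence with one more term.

Each term (from the third on) is the previous term followed by the one before it: term 3 = n·aa = naa.
The next term joins naannaanaan and naannaa.

naannaanaannaannaa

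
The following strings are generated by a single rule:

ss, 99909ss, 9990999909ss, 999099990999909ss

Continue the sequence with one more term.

Every step adds 99909 at the front: s(k+1) = 99909·s(k).
Applying this once more to 999099990999909ss:

99909999099990999909ss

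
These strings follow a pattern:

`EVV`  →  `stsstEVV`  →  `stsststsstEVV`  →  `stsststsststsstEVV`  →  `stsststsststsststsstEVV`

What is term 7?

The strings grow by a fixed prefix stsst each time.
From stsststsststsststsstEVV, 2 further steps: stsststsststsststsstEVV → stsststsststsststsststsstEVV → (answer).

stsststsststsststsststsststsstEVV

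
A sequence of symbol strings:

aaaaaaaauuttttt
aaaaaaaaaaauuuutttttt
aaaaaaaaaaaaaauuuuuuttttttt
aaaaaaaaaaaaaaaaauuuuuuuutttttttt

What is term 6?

aaaaaaaaaaaaaaaaaaaaaaauuuuuuuuuuuutttttttttt

Reading off run lengths: a runs 8, 11, 14, 17; u runs 2, 4, 6, 8; t runs 5, 6, 7, 8 — each is linear in n, where the shown terms are n = 2, 3, 4, 5.
Setting n = 7 gives 23, 12, 10 characters in each block.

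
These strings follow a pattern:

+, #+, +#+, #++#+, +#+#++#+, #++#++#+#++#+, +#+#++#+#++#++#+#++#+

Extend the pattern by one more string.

#++#++#+#++#++#+#++#+#++#++#+#++#+

This is a Fibonacci-style word recurrence s(k) = s(k−2)·s(k−1): e.g. +·#+ = +#+.
So term 8 is #++#++#+#++#+·+#+#++#+#++#++#+#++#+.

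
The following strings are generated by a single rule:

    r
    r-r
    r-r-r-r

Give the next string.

s(k+1) = s(k)·-·s(k) — each term doubles the last with '-' between the halves.
Doubling r-r-r-r with '-' between the halves:

r-r-r-r-r-r-r-r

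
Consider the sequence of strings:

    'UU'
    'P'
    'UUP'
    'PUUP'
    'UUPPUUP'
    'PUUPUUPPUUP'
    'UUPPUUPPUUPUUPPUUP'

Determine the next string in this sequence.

From term 3 onward, concatenate the second-to-last term with the last: UU·P = UUP, P·UUP = PUUP, …
So term 8 is PUUPUUPPUUP·UUPPUUPPUUPUUPPUUP.

PUUPUUPPUUPUUPPUUPPUUPUUPPUUP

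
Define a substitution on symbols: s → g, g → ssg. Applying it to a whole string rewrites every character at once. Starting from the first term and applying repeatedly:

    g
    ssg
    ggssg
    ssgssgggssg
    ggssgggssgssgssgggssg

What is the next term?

Applying the rule to each of the 21 symbols of ggssgggssgssgssgggssg gives the pieces ssg ssg g g ssg ssg ssg g g ssg g g ssg g g ssg ssg ssg g g ssg, which concatenate to the answer.

ssgssgggssgssgssgggssgggssgggssgssgssgggssg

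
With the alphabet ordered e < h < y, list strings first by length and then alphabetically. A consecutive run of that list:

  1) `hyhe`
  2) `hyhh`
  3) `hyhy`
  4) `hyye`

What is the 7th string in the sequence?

Continuing the enumeration 3 steps past hyye: hyye → hyyh → hyyy → (answer).

yeee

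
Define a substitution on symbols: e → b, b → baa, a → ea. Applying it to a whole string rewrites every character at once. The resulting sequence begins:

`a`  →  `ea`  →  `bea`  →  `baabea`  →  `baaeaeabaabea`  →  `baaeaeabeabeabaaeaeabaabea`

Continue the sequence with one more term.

baaeaeabeabeabaabeabaabeabaaeaeabeabeabaaeaeabaabea

Replace each of the 26 characters of baaeaeabeabeabaaeaeabaabea in place — baa ea ea b ea b ea baa b ea baa b ea baa ea ea b ea b ea baa ea ea baa b ea — and concatenate.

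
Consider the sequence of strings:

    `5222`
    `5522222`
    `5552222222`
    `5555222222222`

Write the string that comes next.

5555522222222222

Reading off run lengths: 5 runs 1, 2, 3, 4; 2 runs 3, 5, 7, 9 — each is linear in n (n = 1, 2, …).
At n = 5 the blocks have lengths 5, 11.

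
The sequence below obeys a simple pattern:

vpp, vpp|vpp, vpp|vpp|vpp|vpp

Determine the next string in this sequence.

Each string is two copies of the previous one joined by '|'.
Doubling vpp|vpp|vpp|vpp with '|' between the halves:

vpp|vpp|vpp|vpp|vpp|vpp|vpp|vpp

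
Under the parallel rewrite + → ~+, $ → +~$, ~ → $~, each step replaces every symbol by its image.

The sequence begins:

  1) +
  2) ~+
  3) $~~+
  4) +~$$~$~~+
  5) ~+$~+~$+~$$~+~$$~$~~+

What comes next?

Applying the rule to each of the 21 symbols of ~+$~+~$+~$$~+~$$~$~~+ gives the pieces $~ ~+ +~$ $~ ~+ $~ +~$ ~+ $~ +~$ +~$ $~ ~+ $~ +~$ +~$ $~ +~$ $~ $~ ~+, which concatenate to the answer.

$~~++~$$~~+$~+~$~+$~+~$+~$$~~+$~+~$+~$$~+~$$~$~~+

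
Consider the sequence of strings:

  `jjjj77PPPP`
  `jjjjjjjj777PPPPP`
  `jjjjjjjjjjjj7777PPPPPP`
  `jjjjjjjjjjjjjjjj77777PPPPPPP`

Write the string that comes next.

The n-th term is 4n j's then n+1 7's then n+3 P's (n = 1, 2, …).
Setting n = 5 gives 20, 6, 8 characters in each block.

jjjjjjjjjjjjjjjjjjjj777777PPPPPPPP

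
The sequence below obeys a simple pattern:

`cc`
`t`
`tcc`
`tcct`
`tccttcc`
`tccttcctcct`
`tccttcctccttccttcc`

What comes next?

tccttcctccttccttcctccttcctcct

This is a Fibonacci-style word recurrence s(k) = s(k−1)·s(k−2): e.g. t·cc = tcc.
Continuing: tccttcctccttccttcc · tccttcctcct gives term 8.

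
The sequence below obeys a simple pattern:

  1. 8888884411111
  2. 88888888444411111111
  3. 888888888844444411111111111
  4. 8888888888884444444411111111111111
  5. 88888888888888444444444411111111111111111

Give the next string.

888888888888888844444444444411111111111111111111

Term n consists of 2n+2 8's, followed by 2n-2 4's, followed by 3n-1 1's, where the shown terms are n = 2, 3, 4, 5, 6.
Setting n = 7 gives 16, 12, 20 characters in each block.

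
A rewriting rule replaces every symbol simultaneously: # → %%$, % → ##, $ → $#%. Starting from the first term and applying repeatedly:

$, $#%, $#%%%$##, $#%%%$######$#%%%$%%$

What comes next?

Rewriting the 21 symbols of $#%%%$######$#%%%$%%$ one by one yields $#% %%$ ## ## ## $#% %%$ %%$ %%$ %%$ %%$ %%$ $#% %%$ ## ## ## $#% ## ## $#%; concatenated:

$#%%%$######$#%%%$%%$%%$%%$%%$%%$$#%%%$######$#%####$#%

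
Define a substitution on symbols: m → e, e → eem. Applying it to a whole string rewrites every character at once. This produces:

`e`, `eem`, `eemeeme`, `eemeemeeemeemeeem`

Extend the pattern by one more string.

Rewriting the 17 symbols of eemeemeeemeemeeem one by one yields eem eem e eem eem e eem eem eem e eem eem e eem eem eem e; concatenated:

eemeemeeemeemeeemeemeemeeemeemeeemeemeeme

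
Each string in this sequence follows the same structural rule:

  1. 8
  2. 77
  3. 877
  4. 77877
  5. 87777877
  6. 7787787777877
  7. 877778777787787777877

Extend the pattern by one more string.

From term 3 onward, concatenate the second-to-last term with the last: 8·77 = 877, 77·877 = 77877, …
So term 8 is 7787787777877·877778777787787777877.

7787787777877877778777787787777877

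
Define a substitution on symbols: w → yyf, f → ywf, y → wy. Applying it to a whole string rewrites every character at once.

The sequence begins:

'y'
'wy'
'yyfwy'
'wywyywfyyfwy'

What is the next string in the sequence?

yyfwyyyfwywyyyfywfwywyywfyyfwy

Rewriting each symbol of wywyywfyyfwy: w→yyf, y→wy, w→yyf, y→wy, y→wy, w→yyf, f→ywf, y→wy, y→wy, f→ywf, w→yyf, y→wy, which concatenates to yyf wy yyf wy wy yyf ywf wy wy ywf yyf wy.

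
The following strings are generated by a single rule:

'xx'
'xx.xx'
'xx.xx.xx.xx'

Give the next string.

xx.xx.xx.xx.xx.xx.xx.xx

Every step duplicates the string with '.' between the halves.
So the next term is two copies of xx.xx.xx.xx with '.' between the halves.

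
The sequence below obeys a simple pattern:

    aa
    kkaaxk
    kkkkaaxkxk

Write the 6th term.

Every step adds kk to the front and xk to the end of the previous string.
From kkkkaaxkxk, 3 further steps: kkkkaaxkxk → kkkkkkaaxkxkxk → kkkkkkkkaaxkxkxkxk → (answer).

kkkkkkkkkkaaxkxkxkxkxk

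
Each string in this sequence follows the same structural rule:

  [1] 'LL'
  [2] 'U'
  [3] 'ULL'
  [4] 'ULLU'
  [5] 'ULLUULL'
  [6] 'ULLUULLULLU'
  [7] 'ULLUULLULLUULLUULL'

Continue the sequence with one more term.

Each term (from the third on) is the previous term followed by the one before it: term 3 = U·LL = ULL.
The next term joins ULLUULLULLUULLUULL and ULLUULLULLU.

ULLUULLULLUULLUULLULLUULLULLU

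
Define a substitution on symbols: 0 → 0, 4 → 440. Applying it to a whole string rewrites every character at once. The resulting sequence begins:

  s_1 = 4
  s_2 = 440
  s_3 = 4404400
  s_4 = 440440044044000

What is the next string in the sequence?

Applying the rule to each of the 15 symbols of 440440044044000 gives the pieces 440 440 0 440 440 0 0 440 440 0 440 440 0 0 0, which concatenate to the answer.

4404400440440004404400440440000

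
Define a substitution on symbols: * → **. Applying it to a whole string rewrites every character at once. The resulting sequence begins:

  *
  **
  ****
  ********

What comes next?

Rewriting each symbol of ********: *→**, *→**, *→**, *→**, *→**, *→**, *→**, *→**, which concatenates to ** ** ** ** ** ** ** **.

****************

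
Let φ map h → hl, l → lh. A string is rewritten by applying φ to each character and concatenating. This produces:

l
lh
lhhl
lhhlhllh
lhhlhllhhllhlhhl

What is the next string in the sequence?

φ(lhhlhllhhllhlhhl) expands symbol-by-symbol to lh hl hl lh hl lh lh hl hl lh lh hl lh hl hl lh; joining the 16 pieces gives the next term.

lhhlhllhhllhlhhlhllhlhhllhhlhllh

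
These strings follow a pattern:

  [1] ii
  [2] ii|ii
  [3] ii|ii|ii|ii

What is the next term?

ii|ii|ii|ii|ii|ii|ii|ii

s(k+1) = s(k)·|·s(k) — each term doubles the last with '|' between the halves.
So the next term is two copies of ii|ii|ii|ii with '|' between the halves.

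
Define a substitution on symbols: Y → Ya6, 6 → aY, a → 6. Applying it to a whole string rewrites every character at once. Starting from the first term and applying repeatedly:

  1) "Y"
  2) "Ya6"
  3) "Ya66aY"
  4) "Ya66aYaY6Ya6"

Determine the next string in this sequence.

Apply φ to Ya66aYaY6Ya6 symbol by symbol: Y→Ya6, a→6, 6→aY, 6→aY, a→6, Y→Ya6, a→6, Y→Ya6, 6→aY, Y→Ya6, a→6, 6→aY; joined: Ya6 6 aY aY 6 Ya6 6 Ya6 aY Ya6 6 aY.

Ya66aYaY6Ya66Ya6aYYa66aY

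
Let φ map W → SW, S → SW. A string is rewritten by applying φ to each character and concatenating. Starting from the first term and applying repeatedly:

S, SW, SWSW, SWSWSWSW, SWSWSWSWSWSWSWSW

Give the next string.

Rewriting the 16 symbols of SWSWSWSWSWSWSWSW one by one yields SW SW SW SW SW SW SW SW SW SW SW SW SW SW SW SW; concatenated:

SWSWSWSWSWSWSWSWSWSWSWSWSWSWSWSW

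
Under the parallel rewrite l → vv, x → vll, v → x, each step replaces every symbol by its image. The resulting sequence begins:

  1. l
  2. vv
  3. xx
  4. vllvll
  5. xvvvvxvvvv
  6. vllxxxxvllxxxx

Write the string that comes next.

xvvvvvllvllvllvllxvvvvvllvllvllvll

Replace each of the 14 characters of vllxxxxvllxxxx in place — x vv vv vll vll vll vll x vv vv vll vll vll vll — and concatenate.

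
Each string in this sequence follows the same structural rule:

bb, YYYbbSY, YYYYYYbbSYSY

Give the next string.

Every step adds YYY to the front and SY to the end of the previous string.
Applying this once more to YYYYYYbbSYSY:

YYYYYYYYYbbSYSYSY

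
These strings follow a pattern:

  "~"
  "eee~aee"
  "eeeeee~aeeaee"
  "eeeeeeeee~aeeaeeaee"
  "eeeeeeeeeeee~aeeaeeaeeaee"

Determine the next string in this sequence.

Each term wraps the previous one in eee on the left and aee on the right.
Applying this once more to eeeeeeeeeeee~aeeaeeaeeaee:

eeeeeeeeeeeeeee~aeeaeeaeeaeeaee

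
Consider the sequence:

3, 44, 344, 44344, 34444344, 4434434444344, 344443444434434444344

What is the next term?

4434434444344344443444434434444344

This is a Fibonacci-style word recurrence s(k) = s(k−2)·s(k−1): e.g. 3·44 = 344.
The next term joins 4434434444344 and 344443444434434444344.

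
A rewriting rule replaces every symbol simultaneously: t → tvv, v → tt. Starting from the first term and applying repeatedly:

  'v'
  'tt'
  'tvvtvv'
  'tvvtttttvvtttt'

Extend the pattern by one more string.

Rewriting the 14 symbols of tvvtttttvvtttt one by one yields tvv tt tt tvv tvv tvv tvv tvv tt tt tvv tvv tvv tvv; concatenated:

tvvtttttvvtvvtvvtvvtvvtttttvvtvvtvvtvv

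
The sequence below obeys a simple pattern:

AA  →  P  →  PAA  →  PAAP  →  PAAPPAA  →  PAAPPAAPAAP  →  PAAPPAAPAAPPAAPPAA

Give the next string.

Each term (from the third on) is the previous term followed by the one before it: term 3 = P·AA = PAA.
Continuing: PAAPPAAPAAPPAAPPAA · PAAPPAAPAAP gives term 8.

PAAPPAAPAAPPAAPPAAPAAPPAAPAAP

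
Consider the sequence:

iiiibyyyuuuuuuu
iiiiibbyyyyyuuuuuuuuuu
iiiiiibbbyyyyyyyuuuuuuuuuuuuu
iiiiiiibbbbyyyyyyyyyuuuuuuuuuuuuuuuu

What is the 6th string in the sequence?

Reading off run lengths: i runs 4, 5, 6, 7; b runs 1, 2, 3, 4; y runs 3, 5, 7, 9; u runs 7, 10, 13, 16 — each is linear in n, where the shown terms are n = 2, 3, 4, 5.
For term 6, n = 7, so the run lengths are 9, 6, 13, 22.

iiiiiiiiibbbbbbyyyyyyyyyyyyyuuuuuuuuuuuuuuuuuuuuuu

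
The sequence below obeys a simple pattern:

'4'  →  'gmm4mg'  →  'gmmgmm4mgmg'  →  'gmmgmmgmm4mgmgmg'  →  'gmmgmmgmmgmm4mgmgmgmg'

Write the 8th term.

gmmgmmgmmgmmgmmgmmgmm4mgmgmgmgmgmgmg

Each term wraps the previous one in gmm on the left and mg on the right.
From gmmgmmgmmgmm4mgmgmgmg, 3 further steps: gmmgmmgmmgmm4mgmgmgmg → gmmgmmgmmgmmgmm4mgmgmgmgmg → gmmgmmgmmgmmgmmgmm4mgmgmgmgmgmg → (answer).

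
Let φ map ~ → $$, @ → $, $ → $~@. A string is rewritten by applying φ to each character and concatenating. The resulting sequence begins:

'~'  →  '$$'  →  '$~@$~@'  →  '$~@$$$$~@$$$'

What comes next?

Apply φ to $~@$$$$~@$$$ symbol by symbol: $→$~@, ~→$$, @→$, $→$~@, $→$~@, $→$~@, $→$~@, ~→$$, @→$, $→$~@, $→$~@, $→$~@; joined: $~@ $$ $ $~@ $~@ $~@ $~@ $$ $ $~@ $~@ $~@.

$~@$$$$~@$~@$~@$~@$$$$~@$~@$~@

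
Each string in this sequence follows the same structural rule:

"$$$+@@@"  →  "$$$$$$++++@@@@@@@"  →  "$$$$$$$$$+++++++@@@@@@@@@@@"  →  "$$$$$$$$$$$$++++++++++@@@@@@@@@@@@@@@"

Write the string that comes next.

$$$$$$$$$$$$$$$+++++++++++++@@@@@@@@@@@@@@@@@@@

Term n consists of 3n $'s, followed by 3n-2 +'s, followed by 4n-1 @'s (n = 1, 2, …).
For the next term, n = 5, so the run lengths are 15, 13, 19.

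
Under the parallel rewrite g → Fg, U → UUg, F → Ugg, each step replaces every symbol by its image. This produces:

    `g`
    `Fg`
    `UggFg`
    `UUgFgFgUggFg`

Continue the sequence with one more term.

Expanding UUgFgFgUggFg: U→UUg, U→UUg, g→Fg, F→Ugg, g→Fg, F→Ugg, g→Fg, U→UUg, g→Fg, g→Fg, F→Ugg, g→Fg. Concatenated: UUg UUg Fg Ugg Fg Ugg Fg UUg Fg Fg Ugg Fg.

UUgUUgFgUggFgUggFgUUgFgFgUggFg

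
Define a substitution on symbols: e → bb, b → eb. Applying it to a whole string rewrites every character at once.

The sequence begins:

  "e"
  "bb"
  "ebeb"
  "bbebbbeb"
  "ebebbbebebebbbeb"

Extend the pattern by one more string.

Replace each of the 16 characters of ebebbbebebebbbeb in place — bb eb bb eb eb eb bb eb bb eb bb eb eb eb bb eb — and concatenate.

bbebbbebebebbbebbbebbbebebebbbeb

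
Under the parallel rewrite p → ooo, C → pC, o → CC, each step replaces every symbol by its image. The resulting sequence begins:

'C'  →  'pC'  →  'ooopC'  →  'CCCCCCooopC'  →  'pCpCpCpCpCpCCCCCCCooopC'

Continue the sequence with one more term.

ooopCooopCooopCooopCooopCooopCpCpCpCpCpCpCCCCCCCooopC

φ(pCpCpCpCpCpCCCCCCCooopC) expands symbol-by-symbol to ooo pC ooo pC ooo pC ooo pC ooo pC ooo pC pC pC pC pC pC pC CC CC CC ooo pC; joining the 23 pieces gives the next term.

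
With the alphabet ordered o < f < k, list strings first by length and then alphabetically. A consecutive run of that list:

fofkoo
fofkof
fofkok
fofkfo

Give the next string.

The successor of fofkfo increments the rightmost position that isn't already k and resets every position after it to o.

fofkff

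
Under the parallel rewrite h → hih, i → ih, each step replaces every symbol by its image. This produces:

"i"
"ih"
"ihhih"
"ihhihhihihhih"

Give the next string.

ihhihhihihhihhihihhihihhihhihihhih

φ(ihhihhihihhih) expands symbol-by-symbol to ih hih hih ih hih hih ih hih ih hih hih ih hih; joining the 13 pieces gives the next term.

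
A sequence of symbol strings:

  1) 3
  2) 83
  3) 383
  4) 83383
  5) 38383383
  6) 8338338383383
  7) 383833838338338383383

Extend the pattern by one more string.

8338338383383383833838338338383383

This is a Fibonacci-style word recurrence s(k) = s(k−2)·s(k−1): e.g. 3·83 = 383.
Continuing: 8338338383383 · 383833838338338383383 gives term 8.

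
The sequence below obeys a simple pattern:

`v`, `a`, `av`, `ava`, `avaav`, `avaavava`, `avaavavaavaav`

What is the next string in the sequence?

This is a Fibonacci-style word recurrence s(k) = s(k−1)·s(k−2): e.g. a·v = av.
Continuing: avaavavaavaav · avaavava gives term 8.

avaavavaavaavavaavava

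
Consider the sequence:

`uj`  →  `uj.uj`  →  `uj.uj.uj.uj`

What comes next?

uj.uj.uj.uj.uj.uj.uj.uj

Each string is two copies of the previous one joined by '.'.
One more doubling of uj.uj.uj.uj gives the answer.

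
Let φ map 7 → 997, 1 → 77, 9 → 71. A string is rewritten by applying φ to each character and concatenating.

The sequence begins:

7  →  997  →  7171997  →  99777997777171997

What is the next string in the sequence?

Rewriting the 17 symbols of 99777997777171997 one by one yields 71 71 997 997 997 71 71 997 997 997 997 77 997 77 71 71 997; concatenated:

7171997997997717199799799799777997777171997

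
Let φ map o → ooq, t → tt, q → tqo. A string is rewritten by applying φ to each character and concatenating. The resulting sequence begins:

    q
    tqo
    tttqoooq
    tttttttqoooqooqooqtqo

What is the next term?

Applying the rule to each of the 21 symbols of tttttttqoooqooqooqtqo gives the pieces tt tt tt tt tt tt tt tqo ooq ooq ooq tqo ooq ooq tqo ooq ooq tqo tt tqo ooq, which concatenate to the answer.

tttttttttttttttqoooqooqooqtqoooqooqtqoooqooqtqotttqoooq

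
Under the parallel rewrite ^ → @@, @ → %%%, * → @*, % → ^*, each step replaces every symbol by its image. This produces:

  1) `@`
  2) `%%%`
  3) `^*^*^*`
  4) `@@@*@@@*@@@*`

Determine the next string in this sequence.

%%%%%%%%%@*%%%%%%%%%@*%%%%%%%%%@*

Rewriting each symbol of @@@*@@@*@@@*: @→%%%, @→%%%, @→%%%, *→@*, @→%%%, @→%%%, @→%%%, *→@*, @→%%%, @→%%%, @→%%%, *→@*, which concatenates to %%% %%% %%% @* %%% %%% %%% @* %%% %%% %%% @*.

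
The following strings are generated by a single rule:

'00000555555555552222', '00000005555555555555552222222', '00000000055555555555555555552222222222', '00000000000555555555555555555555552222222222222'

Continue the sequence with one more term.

Each string has the form 0^{2n+1} 5^{4n+3} 2^{3n-2}, where the shown terms are n = 2, 3, 4, 5.
For the next term, n = 6, so the run lengths are 13, 27, 16.

00000000000005555555555555555555555555552222222222222222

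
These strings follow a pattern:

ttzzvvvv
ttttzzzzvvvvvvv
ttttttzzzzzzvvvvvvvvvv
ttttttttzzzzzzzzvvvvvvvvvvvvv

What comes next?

Each string has the form t^{2n} z^{2n} v^{3n+1} (n = 1, 2, …).
Setting n = 5 gives 10, 10, 16 characters in each block.

ttttttttttzzzzzzzzzzvvvvvvvvvvvvvvvv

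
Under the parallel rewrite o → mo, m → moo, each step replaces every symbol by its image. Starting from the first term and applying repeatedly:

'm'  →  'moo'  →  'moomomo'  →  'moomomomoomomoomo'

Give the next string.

moomomomoomomoomomoomomomoomomoomomomoomo

Applying the rule to each of the 17 symbols of moomomomoomomoomo gives the pieces moo mo mo moo mo moo mo moo mo mo moo mo moo mo mo moo mo, which concatenate to the answer.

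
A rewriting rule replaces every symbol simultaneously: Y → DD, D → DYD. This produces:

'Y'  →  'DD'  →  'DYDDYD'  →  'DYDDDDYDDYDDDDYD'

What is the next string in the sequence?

Rewriting the 16 symbols of DYDDDDYDDYDDDDYD one by one yields DYD DD DYD DYD DYD DYD DD DYD DYD DD DYD DYD DYD DYD DD DYD; concatenated:

DYDDDDYDDYDDYDDYDDDDYDDYDDDDYDDYDDYDDYDDDDYD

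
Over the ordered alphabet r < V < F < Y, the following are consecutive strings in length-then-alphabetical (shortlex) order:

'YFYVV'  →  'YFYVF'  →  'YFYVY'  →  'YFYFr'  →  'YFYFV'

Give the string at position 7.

Continuing the enumeration 2 steps past YFYFV: YFYFV → YFYFF → (answer).

YFYFY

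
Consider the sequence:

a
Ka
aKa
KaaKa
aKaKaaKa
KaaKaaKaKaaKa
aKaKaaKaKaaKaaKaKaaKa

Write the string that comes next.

Each term (from the third on) is the two preceding terms concatenated in order: term 3 = a·Ka = aKa.
The next term joins KaaKaaKaKaaKa and aKaKaaKaKaaKaaKaKaaKa.

KaaKaaKaKaaKaaKaKaaKaKaaKaaKaKaaKa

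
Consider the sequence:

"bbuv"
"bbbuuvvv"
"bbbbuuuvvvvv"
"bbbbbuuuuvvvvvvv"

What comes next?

Each string has the form b^{n+1} u^{n} v^{2n-1} (n = 1, 2, …).
At n = 5 the blocks have lengths 6, 5, 9.

bbbbbbuuuuuvvvvvvvvv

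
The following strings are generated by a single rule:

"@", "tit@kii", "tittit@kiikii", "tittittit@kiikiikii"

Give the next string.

s(k+1) = tit·s(k)·kii, so each term gains tit as a prefix and kii as a suffix.
So the next term is tit·tittittit@kiikiikii·kii.

tittittittit@kiikiikiikii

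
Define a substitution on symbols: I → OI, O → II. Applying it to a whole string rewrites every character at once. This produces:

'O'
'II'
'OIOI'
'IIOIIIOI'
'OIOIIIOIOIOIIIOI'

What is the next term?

IIOIIIOIOIOIIIOIIIOIIIOIOIOIIIOI

Replace each of the 16 characters of OIOIIIOIOIOIIIOI in place — II OI II OI OI OI II OI II OI II OI OI OI II OI — and concatenate.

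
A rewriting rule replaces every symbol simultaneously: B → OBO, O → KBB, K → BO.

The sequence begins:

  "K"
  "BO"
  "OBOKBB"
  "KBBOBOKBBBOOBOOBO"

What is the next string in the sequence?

Rewriting the 17 symbols of KBBOBOKBBBOOBOOBO one by one yields BO OBO OBO KBB OBO KBB BO OBO OBO OBO KBB KBB OBO KBB KBB OBO KBB; concatenated:

BOOBOOBOKBBOBOKBBBOOBOOBOOBOKBBKBBOBOKBBKBBOBOKBB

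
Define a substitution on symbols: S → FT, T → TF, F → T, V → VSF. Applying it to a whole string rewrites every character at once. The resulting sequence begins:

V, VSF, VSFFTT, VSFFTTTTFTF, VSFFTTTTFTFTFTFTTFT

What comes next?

φ(VSFFTTTTFTFTFTFTTFT) expands symbol-by-symbol to VSF FT T T TF TF TF TF T TF T TF T TF T TF TF T TF; joining the 19 pieces gives the next term.

VSFFTTTTFTFTFTFTTFTTFTTFTTFTFTTF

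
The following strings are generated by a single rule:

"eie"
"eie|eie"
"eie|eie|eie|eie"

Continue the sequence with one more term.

Every step duplicates the string with '|' between the halves.
So the next term is two copies of eie|eie|eie|eie with '|' between the halves.

eie|eie|eie|eie|eie|eie|eie|eie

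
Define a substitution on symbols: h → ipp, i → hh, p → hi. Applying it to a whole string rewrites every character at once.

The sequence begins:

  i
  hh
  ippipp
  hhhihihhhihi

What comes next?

ippippipphhipphhippippipphhipphh

Rewriting each symbol of hhhihihhhihi: h→ipp, h→ipp, h→ipp, i→hh, h→ipp, i→hh, h→ipp, h→ipp, h→ipp, i→hh, h→ipp, i→hh, which concatenates to ipp ipp ipp hh ipp hh ipp ipp ipp hh ipp hh.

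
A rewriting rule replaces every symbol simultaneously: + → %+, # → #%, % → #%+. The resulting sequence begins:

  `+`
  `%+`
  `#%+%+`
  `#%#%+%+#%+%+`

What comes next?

Apply φ to #%#%+%+#%+%+ symbol by symbol: #→#%, %→#%+, #→#%, %→#%+, +→%+, %→#%+, +→%+, #→#%, %→#%+, +→%+, %→#%+, +→%+; joined: #% #%+ #% #%+ %+ #%+ %+ #% #%+ %+ #%+ %+.

#%#%+#%#%+%+#%+%+#%#%+%+#%+%+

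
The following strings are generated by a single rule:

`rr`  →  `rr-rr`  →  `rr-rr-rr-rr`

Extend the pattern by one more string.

Each string is two copies of the previous one joined by '-'.
So the next term is two copies of rr-rr-rr-rr with '-' between the halves.

rr-rr-rr-rr-rr-rr-rr-rr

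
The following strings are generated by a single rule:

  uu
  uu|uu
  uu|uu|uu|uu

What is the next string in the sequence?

Each string is two copies of the previous one joined by '|'.
Doubling uu|uu|uu|uu with '|' between the halves:

uu|uu|uu|uu|uu|uu|uu|uu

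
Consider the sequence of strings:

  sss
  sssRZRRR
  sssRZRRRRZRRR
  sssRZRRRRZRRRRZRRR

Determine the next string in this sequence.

Each term is the previous one with RZRRR appended.
So the next term is sssRZRRRRZRRRRZRRR·RZRRR.

sssRZRRRRZRRRRZRRRRZRRR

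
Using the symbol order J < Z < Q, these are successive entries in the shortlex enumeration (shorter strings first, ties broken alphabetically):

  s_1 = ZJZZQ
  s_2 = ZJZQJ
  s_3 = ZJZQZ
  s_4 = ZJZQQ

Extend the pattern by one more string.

Treat ZJZQQ as a base-3 numeral over the given alphabet and add one, carrying through any trailing Q's.

ZJQJJ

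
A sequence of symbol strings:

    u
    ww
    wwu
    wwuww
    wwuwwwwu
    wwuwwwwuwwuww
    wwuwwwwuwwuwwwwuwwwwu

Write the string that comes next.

From term 3 onward, concatenate the last term with the second-to-last: ww·u = wwu, wwu·ww = wwuww, …
Continuing: wwuwwwwuwwuwwwwuwwwwu · wwuwwwwuwwuww gives term 8.

wwuwwwwuwwuwwwwuwwwwuwwuwwwwuwwuww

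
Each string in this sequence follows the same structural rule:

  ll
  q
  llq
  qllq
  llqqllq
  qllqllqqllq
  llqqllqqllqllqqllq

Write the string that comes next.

Each term (from the third on) is the two preceding terms concatenated in order: term 3 = ll·q = llq.
So term 8 is qllqllqqllq·llqqllqqllqllqqllq.

qllqllqqllqllqqllqqllqllqqllq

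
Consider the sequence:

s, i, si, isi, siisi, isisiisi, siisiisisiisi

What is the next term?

isisiisisiisiisisiisi

From term 3 onward, concatenate the second-to-last term with the last: s·i = si, i·si = isi, …
So term 8 is isisiisi·siisiisisiisi.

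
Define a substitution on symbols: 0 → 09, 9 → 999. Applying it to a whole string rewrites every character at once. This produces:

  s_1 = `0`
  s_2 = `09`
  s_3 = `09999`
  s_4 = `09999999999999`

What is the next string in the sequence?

Rewriting the 14 symbols of 09999999999999 one by one yields 09 999 999 999 999 999 999 999 999 999 999 999 999 999; concatenated:

09999999999999999999999999999999999999999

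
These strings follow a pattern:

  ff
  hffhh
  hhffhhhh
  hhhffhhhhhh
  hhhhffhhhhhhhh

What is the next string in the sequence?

hhhhhffhhhhhhhhhh

Every step adds h to the front and hh to the end of the previous string.
So the next term is h·hhhhffhhhhhhhh·hh.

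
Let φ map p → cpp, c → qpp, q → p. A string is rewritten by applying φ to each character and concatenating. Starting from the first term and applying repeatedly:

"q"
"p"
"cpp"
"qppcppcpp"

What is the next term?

pcppcppqppcppcppqppcppcpp

Apply φ to qppcppcpp symbol by symbol: q→p, p→cpp, p→cpp, c→qpp, p→cpp, p→cpp, c→qpp, p→cpp, p→cpp; joined: p cpp cpp qpp cpp cpp qpp cpp cpp.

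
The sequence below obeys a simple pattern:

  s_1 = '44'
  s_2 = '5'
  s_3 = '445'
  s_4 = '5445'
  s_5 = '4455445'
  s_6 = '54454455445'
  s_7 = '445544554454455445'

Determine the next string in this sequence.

54454455445445544554454455445

Each term (from the third on) is the two preceding terms concatenated in order: term 3 = 44·5 = 445.
Continuing: 54454455445 · 445544554454455445 gives term 8.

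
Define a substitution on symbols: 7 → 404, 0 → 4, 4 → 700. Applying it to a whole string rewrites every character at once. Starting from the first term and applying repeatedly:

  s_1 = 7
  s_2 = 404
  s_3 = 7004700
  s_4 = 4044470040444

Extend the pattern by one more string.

7004700700700404447004700700700

Replace each of the 13 characters of 4044470040444 in place — 700 4 700 700 700 404 4 4 700 4 700 700 700 — and concatenate.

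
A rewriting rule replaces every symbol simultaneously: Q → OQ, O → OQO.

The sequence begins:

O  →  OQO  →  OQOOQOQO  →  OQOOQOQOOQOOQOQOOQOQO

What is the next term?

Rewriting the 21 symbols of OQOOQOQOOQOOQOQOOQOQO one by one yields OQO OQ OQO OQO OQ OQO OQ OQO OQO OQ OQO OQO OQ OQO OQ OQO OQO OQ OQO OQ OQO; concatenated:

OQOOQOQOOQOOQOQOOQOQOOQOOQOQOOQOOQOQOOQOQOOQOOQOQOOQOQO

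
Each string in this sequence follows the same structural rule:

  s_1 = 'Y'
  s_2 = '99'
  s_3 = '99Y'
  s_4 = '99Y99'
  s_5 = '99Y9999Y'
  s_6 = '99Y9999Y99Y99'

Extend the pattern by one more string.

This is a Fibonacci-style word recurrence s(k) = s(k−1)·s(k−2): e.g. 99·Y = 99Y.
The next term joins 99Y9999Y99Y99 and 99Y9999Y.

99Y9999Y99Y9999Y9999Y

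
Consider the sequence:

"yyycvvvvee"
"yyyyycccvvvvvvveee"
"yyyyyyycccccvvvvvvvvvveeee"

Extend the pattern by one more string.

Each string has the form y^{2n+1} c^{2n-1} v^{3n+1} e^{n+1} (n = 1, 2, …).
At n = 4 the blocks have lengths 9, 7, 13, 5.

yyyyyyyyycccccccvvvvvvvvvvvvveeeee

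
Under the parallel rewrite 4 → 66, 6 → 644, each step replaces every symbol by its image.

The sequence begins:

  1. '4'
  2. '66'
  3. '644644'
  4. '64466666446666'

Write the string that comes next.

φ(64466666446666) expands symbol-by-symbol to 644 66 66 644 644 644 644 644 66 66 644 644 644 644; joining the 14 pieces gives the next term.

64466666446446446446446666644644644644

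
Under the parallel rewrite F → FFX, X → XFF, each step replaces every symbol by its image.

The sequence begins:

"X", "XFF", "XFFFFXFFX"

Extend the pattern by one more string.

Rewriting each symbol of XFFFFXFFX: X→XFF, F→FFX, F→FFX, F→FFX, F→FFX, X→XFF, F→FFX, F→FFX, X→XFF, which concatenates to XFF FFX FFX FFX FFX XFF FFX FFX XFF.

XFFFFXFFXFFXFFXXFFFFXFFXXFF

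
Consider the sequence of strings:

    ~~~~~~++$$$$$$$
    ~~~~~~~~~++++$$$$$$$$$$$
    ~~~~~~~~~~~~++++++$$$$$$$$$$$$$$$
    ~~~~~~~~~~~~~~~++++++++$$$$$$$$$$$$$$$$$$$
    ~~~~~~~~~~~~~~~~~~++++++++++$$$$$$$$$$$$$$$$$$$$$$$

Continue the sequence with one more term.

~~~~~~~~~~~~~~~~~~~~~++++++++++++$$$$$$$$$$$$$$$$$$$$$$$$$$$

The n-th term is 3n+3 ~'s then 2n +'s then 4n+3 $'s (n = 1, 2, …).
For the next term, n = 6, so the run lengths are 21, 12, 27.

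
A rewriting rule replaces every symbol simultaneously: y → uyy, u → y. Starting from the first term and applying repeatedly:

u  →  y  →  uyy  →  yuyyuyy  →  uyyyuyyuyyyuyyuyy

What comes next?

φ(uyyyuyyuyyyuyyuyy) expands symbol-by-symbol to y uyy uyy uyy y uyy uyy y uyy uyy uyy y uyy uyy y uyy uyy; joining the 17 pieces gives the next term.

yuyyuyyuyyyuyyuyyyuyyuyyuyyyuyyuyyyuyyuyy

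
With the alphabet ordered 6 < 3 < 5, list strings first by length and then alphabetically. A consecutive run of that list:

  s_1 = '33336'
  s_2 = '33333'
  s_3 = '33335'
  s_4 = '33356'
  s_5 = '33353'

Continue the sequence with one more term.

33355

Treat 33353 as a base-3 numeral over the given alphabet and add one, carrying through any trailing 5's.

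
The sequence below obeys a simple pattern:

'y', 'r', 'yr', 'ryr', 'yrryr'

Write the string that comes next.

From term 3 onward, concatenate the second-to-last term with the last: y·r = yr, r·yr = ryr, …
Continuing: ryr · yrryr gives term 6.

ryryrryr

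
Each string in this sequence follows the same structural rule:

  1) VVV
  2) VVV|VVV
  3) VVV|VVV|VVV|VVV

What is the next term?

VVV|VVV|VVV|VVV|VVV|VVV|VVV|VVV

s(k+1) = s(k)·|·s(k) — each term doubles the last with '|' between the halves.
So the next term is two copies of VVV|VVV|VVV|VVV with '|' between the halves.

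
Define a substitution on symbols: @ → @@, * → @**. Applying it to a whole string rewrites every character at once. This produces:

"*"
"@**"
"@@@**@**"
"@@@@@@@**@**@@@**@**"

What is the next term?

@@@@@@@@@@@@@@@**@**@@@**@**@@@@@@@**@**@@@**@**

Replace each of the 20 characters of @@@@@@@**@**@@@**@** in place — @@ @@ @@ @@ @@ @@ @@ @** @** @@ @** @** @@ @@ @@ @** @** @@ @** @** — and concatenate.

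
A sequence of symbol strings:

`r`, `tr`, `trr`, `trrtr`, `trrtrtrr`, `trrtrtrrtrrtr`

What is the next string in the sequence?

trrtrtrrtrrtrtrrtrtrr

From term 3 onward, concatenate the last term with the second-to-last: tr·r = trr, trr·tr = trrtr, …
Continuing: trrtrtrrtrrtr · trrtrtrr gives term 7.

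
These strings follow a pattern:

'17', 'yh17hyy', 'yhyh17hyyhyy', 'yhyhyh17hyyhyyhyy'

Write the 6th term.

yhyhyhyhyh17hyyhyyhyyhyyhyy

Each term wraps the previous one in yh on the left and hyy on the right.
From yhyhyh17hyyhyyhyy, 2 further steps: yhyhyh17hyyhyyhyy → yhyhyhyh17hyyhyyhyyhyy → (answer).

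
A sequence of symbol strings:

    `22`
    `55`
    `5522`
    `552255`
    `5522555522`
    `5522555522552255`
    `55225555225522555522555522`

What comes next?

From term 3 onward, concatenate the last term with the second-to-last: 55·22 = 5522, 5522·55 = 552255, …
So term 8 is 55225555225522555522555522·5522555522552255.

552255552255225555225555225522555522552255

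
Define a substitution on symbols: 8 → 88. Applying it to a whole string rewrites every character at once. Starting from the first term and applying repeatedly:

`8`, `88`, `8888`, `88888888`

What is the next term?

Apply φ to 88888888 symbol by symbol: 8→88, 8→88, 8→88, 8→88, 8→88, 8→88, 8→88, 8→88; joined: 88 88 88 88 88 88 88 88.

8888888888888888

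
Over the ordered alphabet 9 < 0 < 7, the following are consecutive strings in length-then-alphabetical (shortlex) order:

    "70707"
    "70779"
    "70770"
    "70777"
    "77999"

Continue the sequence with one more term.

The successor of 77999 increments the rightmost position that isn't already 7 and resets every position after it to 9.

77990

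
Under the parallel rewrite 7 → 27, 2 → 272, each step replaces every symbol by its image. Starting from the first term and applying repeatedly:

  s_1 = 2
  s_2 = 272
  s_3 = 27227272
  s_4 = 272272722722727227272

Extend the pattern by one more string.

2722727227227272272722722727227227272272722722727227272

φ(272272722722727227272) expands symbol-by-symbol to 272 27 272 272 27 272 27 272 272 27 272 272 27 272 27 272 272 27 272 27 272; joining the 21 pieces gives the next term.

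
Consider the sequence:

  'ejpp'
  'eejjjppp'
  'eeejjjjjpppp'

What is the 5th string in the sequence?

The n-th term is n e's then 2n-1 j's then n+1 p's (n = 1, 2, …).
For term 5, n = 5, so the run lengths are 5, 9, 6.

eeeeejjjjjjjjjpppppp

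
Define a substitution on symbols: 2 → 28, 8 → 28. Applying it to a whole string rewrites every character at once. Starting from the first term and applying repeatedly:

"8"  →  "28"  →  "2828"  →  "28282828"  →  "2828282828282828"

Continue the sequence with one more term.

Rewriting the 16 symbols of 2828282828282828 one by one yields 28 28 28 28 28 28 28 28 28 28 28 28 28 28 28 28; concatenated:

28282828282828282828282828282828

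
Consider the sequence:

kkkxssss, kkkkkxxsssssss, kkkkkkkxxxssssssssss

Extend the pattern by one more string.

kkkkkkkkkxxxxsssssssssssss

The n-th term is 2n+1 k's then n x's then 3n+1 s's (n = 1, 2, …).
At n = 4 the blocks have lengths 9, 4, 13.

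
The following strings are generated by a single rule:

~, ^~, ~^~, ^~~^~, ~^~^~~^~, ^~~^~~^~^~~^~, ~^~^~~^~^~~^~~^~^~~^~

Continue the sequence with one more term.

^~~^~~^~^~~^~~^~^~~^~^~~^~~^~^~~^~

Each term (from the third on) is the two preceding terms concatenated in order: term 3 = ~·^~ = ~^~.
Continuing: ^~~^~~^~^~~^~ · ~^~^~~^~^~~^~~^~^~~^~ gives term 8.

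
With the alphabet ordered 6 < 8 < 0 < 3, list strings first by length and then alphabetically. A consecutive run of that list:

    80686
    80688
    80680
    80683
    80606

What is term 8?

Stepping forward 3 times from 80606: 80606 → 80608 → 80600, then the target.

80603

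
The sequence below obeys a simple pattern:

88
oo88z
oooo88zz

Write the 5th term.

Each term wraps the previous one in oo on the left and z on the right.
From oooo88zz, 2 further steps: oooo88zz → oooooo88zzz → (answer).

oooooooo88zzzz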